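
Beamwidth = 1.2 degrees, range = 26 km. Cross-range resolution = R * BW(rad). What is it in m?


BW_rad = 0.020943951
CR = 26000 * 0.020943951 = 544.5 m

544.5 m


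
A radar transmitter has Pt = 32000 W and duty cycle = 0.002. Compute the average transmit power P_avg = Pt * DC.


P_avg = 32000 * 0.002 = 64.0 W

64.0 W


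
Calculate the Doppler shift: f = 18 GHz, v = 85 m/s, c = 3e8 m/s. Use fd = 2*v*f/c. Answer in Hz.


fd = 2 * 85 * 18000000000.0 / 3e8 = 10200.0 Hz

10200.0 Hz


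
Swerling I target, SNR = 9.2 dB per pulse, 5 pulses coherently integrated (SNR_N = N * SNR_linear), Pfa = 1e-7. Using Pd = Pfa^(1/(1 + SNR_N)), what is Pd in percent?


SNR_lin = 10^(9.2/10) = 8.31764
SNR_N = 5 * 8.31764 = 41.5882
1/(1 + SNR_N) = 1/42.5882 = 0.0234807
Pd = (1e-7)^0.0234807 = 0.68491
Pd = 68.5%

68.5%


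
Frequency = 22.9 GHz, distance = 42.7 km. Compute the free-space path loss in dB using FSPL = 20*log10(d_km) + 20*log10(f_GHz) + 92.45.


20*log10(42.7) = 32.61
20*log10(22.9) = 27.2
FSPL = 152.3 dB

152.3 dB


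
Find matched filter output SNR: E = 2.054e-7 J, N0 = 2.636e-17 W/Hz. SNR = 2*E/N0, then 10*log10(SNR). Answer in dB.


SNR_lin = 2 * 2.054e-7 / 2.636e-17 = 1.558e10
SNR_dB = 10*log10(1.558e10) = 101.9 dB

101.9 dB


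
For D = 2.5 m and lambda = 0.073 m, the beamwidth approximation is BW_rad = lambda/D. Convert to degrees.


BW_rad = 0.073 / 2.5 = 0.0292
BW_deg = 1.67 degrees

1.67 degrees


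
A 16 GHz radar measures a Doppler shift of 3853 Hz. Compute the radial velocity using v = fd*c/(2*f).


v = 3853 * 3e8 / (2 * 16000000000.0) = 36.1 m/s

36.1 m/s


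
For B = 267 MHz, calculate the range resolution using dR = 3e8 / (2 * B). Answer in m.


dR = 3e8 / (2 * 267000000.0) = 0.56 m

0.56 m


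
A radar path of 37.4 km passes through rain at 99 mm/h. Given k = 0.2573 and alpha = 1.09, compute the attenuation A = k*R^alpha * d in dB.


gamma = 0.2573 * 99^1.09 = 38.519634 dB/km
A = 38.519634 * 37.4 = 1440.63 dB

1440.63 dB


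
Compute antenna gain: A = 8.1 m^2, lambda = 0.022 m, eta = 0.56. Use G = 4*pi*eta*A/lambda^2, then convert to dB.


G_linear = 4*pi*0.56*8.1/0.022^2 = 117770.78
G_dB = 10*log10(117770.78) = 50.7 dB

50.7 dB


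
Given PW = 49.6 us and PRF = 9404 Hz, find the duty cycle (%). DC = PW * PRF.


DC = 49.6e-6 * 9404 * 100 = 46.64%

46.64%


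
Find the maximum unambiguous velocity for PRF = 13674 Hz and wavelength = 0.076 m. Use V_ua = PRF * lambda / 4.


V_ua = 13674 * 0.076 / 4 = 259.8 m/s

259.8 m/s


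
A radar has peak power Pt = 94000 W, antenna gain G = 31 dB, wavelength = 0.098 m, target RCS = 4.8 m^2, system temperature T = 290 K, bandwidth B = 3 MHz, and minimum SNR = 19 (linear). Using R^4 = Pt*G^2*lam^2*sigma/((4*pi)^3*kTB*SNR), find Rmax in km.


G_lin = 10^(31/10) = 1258.925412
R^4 = 94000 * 1258.925412^2 * 0.098^2 * 4.8 / ((4*pi)^3 * 1.38e-23 * 290 * 3000000.0 * 19)
R^4 = 1.51719e19 m^4
R_max = (1.51719e19)^(1/4) = 62410.8 m = 62.4 km

62.4 km


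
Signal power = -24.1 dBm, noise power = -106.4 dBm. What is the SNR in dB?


SNR = -24.1 - (-106.4) = 82.3 dB

82.3 dB


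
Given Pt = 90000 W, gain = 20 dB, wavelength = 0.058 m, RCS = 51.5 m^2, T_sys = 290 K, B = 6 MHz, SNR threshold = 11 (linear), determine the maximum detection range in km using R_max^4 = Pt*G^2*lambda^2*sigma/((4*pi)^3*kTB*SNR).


G_lin = 10^(20/10) = 100.0
R^4 = 90000 * 100.0^2 * 0.058^2 * 51.5 / ((4*pi)^3 * 1.38e-23 * 290 * 6000000.0 * 11)
R^4 = 2.97478e17 m^4
R_max = (2.97478e17)^(1/4) = 23354.1 m = 23.4 km

23.4 km


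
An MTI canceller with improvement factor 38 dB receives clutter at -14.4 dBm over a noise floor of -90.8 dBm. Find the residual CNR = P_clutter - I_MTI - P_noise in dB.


CNR = -14.4 - 38 - (-90.8) = 38.4 dB

38.4 dB


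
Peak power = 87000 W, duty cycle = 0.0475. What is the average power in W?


P_avg = 87000 * 0.0475 = 4132.5 W

4132.5 W


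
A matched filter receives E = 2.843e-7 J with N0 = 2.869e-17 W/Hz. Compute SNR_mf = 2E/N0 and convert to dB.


SNR_lin = 2 * 2.843e-7 / 2.869e-17 = 1.982e10
SNR_dB = 10*log10(1.982e10) = 103.0 dB

103.0 dB


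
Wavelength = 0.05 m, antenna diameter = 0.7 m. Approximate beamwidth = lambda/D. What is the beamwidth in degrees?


BW_rad = 0.05 / 0.7 = 0.071429
BW_deg = 4.09 degrees

4.09 degrees


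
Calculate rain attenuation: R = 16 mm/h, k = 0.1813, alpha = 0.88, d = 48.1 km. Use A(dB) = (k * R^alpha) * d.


gamma = 0.1813 * 16^0.88 = 2.079809 dB/km
A = 2.079809 * 48.1 = 100.04 dB

100.04 dB


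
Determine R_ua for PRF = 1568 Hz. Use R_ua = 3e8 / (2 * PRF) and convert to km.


R_ua = 3e8 / (2 * 1568) = 95663.3 m = 95.7 km

95.7 km


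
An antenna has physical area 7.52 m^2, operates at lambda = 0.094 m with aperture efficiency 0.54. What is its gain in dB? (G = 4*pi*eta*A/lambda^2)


G_linear = 4*pi*0.54*7.52/0.094^2 = 5775.18
G_dB = 10*log10(5775.18) = 37.6 dB

37.6 dB


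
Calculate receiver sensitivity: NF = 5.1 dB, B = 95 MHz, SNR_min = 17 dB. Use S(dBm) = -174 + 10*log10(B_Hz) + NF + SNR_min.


10*log10(95000000.0) = 79.78
S = -174 + 79.78 + 5.1 + 17 = -72.1 dBm

-72.1 dBm


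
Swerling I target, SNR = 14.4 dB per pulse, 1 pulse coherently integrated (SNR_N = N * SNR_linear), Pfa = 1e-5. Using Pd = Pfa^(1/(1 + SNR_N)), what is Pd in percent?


SNR_lin = 10^(14.4/10) = 27.54229
SNR_N = 1 * 27.54229 = 27.54229
1/(1 + SNR_N) = 1/28.54229 = 0.0350357
Pd = (1e-5)^0.0350357 = 0.66807
Pd = 66.8%

66.8%


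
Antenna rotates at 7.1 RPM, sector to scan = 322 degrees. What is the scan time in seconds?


t = 322 / (7.1 * 360) * 60 = 7.56 s

7.56 s


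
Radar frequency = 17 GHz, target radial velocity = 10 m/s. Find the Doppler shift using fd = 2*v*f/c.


fd = 2 * 10 * 17000000000.0 / 3e8 = 1133.3 Hz

1133.3 Hz


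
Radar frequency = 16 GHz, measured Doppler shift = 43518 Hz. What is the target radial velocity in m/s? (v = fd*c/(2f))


v = 43518 * 3e8 / (2 * 16000000000.0) = 408.0 m/s

408.0 m/s


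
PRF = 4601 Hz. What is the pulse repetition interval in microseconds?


PRI = 1/4601 = 0.0002173441 s = 217.3 us

217.3 us


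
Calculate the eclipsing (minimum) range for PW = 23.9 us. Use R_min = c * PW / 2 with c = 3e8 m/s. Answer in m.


R_min = 3e8 * 23.9e-6 / 2 = 3585.0 m

3585.0 m


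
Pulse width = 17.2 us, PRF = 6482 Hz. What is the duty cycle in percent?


DC = 17.2e-6 * 6482 * 100 = 11.15%

11.15%


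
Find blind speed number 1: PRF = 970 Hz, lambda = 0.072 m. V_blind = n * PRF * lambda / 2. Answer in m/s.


V_blind = 1 * 970 * 0.072 / 2 = 34.9 m/s

34.9 m/s


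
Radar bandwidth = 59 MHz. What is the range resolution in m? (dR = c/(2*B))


dR = 3e8 / (2 * 59000000.0) = 2.54 m

2.54 m


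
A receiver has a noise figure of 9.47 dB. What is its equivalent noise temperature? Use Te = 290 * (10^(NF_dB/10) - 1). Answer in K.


NF_lin = 10^(9.47/10) = 8.851156
Te = 290 * (8.851156 - 1) = 2276.8 K

2276.8 K


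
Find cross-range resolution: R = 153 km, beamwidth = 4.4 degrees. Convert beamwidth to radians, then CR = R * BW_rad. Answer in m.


BW_rad = 0.076794487
CR = 153000 * 0.076794487 = 11749.6 m

11749.6 m


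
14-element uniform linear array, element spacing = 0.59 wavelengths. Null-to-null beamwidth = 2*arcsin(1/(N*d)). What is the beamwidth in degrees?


1/(N*d) = 1/(14*0.59) = 0.121065
BW = 2*arcsin(0.121065) = 13.9 degrees

13.9 degrees


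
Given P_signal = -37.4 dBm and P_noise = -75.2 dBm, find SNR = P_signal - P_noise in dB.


SNR = -37.4 - (-75.2) = 37.8 dB

37.8 dB


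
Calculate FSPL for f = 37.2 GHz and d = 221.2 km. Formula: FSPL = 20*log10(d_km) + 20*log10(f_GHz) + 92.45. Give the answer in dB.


20*log10(221.2) = 46.9
20*log10(37.2) = 31.41
FSPL = 170.8 dB

170.8 dB


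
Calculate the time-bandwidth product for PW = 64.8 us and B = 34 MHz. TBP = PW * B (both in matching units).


TBP = 64.8 * 34 = 2203.2

2203.2


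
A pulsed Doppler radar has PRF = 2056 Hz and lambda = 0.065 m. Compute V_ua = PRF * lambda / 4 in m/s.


V_ua = 2056 * 0.065 / 4 = 33.4 m/s

33.4 m/s


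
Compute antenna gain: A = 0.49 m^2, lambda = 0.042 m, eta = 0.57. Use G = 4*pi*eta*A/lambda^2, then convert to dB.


G_linear = 4*pi*0.57*0.49/0.042^2 = 1989.68
G_dB = 10*log10(1989.68) = 33.0 dB

33.0 dB


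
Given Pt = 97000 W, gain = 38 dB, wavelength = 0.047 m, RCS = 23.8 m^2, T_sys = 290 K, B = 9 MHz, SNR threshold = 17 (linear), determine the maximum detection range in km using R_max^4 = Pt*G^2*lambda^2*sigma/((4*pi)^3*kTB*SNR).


G_lin = 10^(38/10) = 6309.573445
R^4 = 97000 * 6309.573445^2 * 0.047^2 * 23.8 / ((4*pi)^3 * 1.38e-23 * 290 * 9000000.0 * 17)
R^4 = 1.67088e20 m^4
R_max = (1.67088e20)^(1/4) = 113693.7 m = 113.7 km

113.7 km


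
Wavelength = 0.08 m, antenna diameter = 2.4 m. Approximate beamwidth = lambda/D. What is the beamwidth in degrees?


BW_rad = 0.08 / 2.4 = 0.033333
BW_deg = 1.91 degrees

1.91 degrees


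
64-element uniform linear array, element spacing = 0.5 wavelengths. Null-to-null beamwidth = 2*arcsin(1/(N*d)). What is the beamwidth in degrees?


1/(N*d) = 1/(64*0.5) = 0.03125
BW = 2*arcsin(0.03125) = 3.6 degrees

3.6 degrees


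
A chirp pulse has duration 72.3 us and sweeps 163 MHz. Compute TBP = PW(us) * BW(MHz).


TBP = 72.3 * 163 = 11784.9

11784.9


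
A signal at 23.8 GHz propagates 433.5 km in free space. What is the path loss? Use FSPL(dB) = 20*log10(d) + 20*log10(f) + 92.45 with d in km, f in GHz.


20*log10(433.5) = 52.74
20*log10(23.8) = 27.53
FSPL = 172.7 dB

172.7 dB


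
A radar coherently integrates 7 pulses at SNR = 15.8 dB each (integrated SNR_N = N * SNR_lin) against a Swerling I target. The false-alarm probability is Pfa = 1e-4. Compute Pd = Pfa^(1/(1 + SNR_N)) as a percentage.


SNR_lin = 10^(15.8/10) = 38.01894
SNR_N = 7 * 38.01894 = 266.13258
1/(1 + SNR_N) = 1/267.13258 = 0.0037435
Pd = (1e-4)^0.0037435 = 0.96611
Pd = 96.6%

96.6%


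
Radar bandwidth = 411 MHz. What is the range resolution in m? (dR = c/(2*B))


dR = 3e8 / (2 * 411000000.0) = 0.36 m

0.36 m


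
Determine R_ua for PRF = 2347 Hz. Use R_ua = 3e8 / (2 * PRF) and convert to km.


R_ua = 3e8 / (2 * 2347) = 63911.4 m = 63.9 km

63.9 km


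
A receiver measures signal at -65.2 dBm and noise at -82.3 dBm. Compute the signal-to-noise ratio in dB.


SNR = -65.2 - (-82.3) = 17.1 dB

17.1 dB


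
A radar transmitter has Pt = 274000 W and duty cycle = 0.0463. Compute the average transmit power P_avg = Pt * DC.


P_avg = 274000 * 0.0463 = 12686.2 W

12686.2 W


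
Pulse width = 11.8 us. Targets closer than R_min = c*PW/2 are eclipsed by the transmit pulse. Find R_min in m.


R_min = 3e8 * 11.8e-6 / 2 = 1770.0 m

1770.0 m


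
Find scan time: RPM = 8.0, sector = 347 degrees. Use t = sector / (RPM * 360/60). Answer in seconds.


t = 347 / (8.0 * 360) * 60 = 7.23 s

7.23 s


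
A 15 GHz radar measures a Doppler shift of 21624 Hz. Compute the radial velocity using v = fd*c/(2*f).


v = 21624 * 3e8 / (2 * 15000000000.0) = 216.2 m/s

216.2 m/s


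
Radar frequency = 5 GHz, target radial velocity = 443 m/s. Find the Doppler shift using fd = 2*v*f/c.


fd = 2 * 443 * 5000000000.0 / 3e8 = 14766.7 Hz

14766.7 Hz


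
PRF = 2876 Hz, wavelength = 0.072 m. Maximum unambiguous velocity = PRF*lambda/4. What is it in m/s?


V_ua = 2876 * 0.072 / 4 = 51.8 m/s

51.8 m/s


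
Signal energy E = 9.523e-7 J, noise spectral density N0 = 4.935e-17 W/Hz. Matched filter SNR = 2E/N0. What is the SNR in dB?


SNR_lin = 2 * 9.523e-7 / 4.935e-17 = 3.859e10
SNR_dB = 10*log10(3.859e10) = 105.9 dB

105.9 dB


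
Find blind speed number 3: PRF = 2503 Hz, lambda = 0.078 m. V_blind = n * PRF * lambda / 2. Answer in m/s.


V_blind = 3 * 2503 * 0.078 / 2 = 292.9 m/s

292.9 m/s


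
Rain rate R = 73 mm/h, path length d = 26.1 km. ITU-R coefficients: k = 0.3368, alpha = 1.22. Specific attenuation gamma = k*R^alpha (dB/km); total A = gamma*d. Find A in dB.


gamma = 0.3368 * 73^1.22 = 63.186743 dB/km
A = 63.186743 * 26.1 = 1649.17 dB

1649.17 dB


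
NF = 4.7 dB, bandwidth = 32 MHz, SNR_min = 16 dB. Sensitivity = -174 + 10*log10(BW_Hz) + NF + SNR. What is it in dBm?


10*log10(32000000.0) = 75.05
S = -174 + 75.05 + 4.7 + 16 = -78.2 dBm

-78.2 dBm


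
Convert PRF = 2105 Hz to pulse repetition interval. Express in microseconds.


PRI = 1/2105 = 0.0004750594 s = 475.1 us

475.1 us


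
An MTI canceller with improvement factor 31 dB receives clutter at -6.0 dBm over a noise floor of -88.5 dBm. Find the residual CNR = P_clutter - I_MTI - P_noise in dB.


CNR = -6.0 - 31 - (-88.5) = 51.5 dB

51.5 dB


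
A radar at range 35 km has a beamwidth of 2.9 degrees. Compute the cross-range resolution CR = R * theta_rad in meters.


BW_rad = 0.050614548
CR = 35000 * 0.050614548 = 1771.5 m

1771.5 m


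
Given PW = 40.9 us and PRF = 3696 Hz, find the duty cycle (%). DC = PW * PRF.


DC = 40.9e-6 * 3696 * 100 = 15.12%

15.12%


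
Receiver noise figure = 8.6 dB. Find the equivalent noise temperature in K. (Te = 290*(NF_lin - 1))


NF_lin = 10^(8.6/10) = 7.24436
Te = 290 * (7.24436 - 1) = 1810.9 K

1810.9 K


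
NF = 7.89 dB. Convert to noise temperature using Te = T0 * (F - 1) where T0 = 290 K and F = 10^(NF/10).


NF_lin = 10^(7.89/10) = 6.151769
Te = 290 * (6.151769 - 1) = 1494.0 K

1494.0 K


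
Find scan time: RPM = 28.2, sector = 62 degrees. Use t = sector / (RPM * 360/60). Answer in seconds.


t = 62 / (28.2 * 360) * 60 = 0.37 s

0.37 s


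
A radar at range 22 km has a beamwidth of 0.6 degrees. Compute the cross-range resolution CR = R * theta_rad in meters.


BW_rad = 0.010471976
CR = 22000 * 0.010471976 = 230.4 m

230.4 m


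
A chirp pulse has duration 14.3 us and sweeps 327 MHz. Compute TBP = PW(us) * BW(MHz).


TBP = 14.3 * 327 = 4676.1

4676.1


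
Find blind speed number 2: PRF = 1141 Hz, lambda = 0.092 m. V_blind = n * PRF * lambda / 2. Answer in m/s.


V_blind = 2 * 1141 * 0.092 / 2 = 105.0 m/s

105.0 m/s


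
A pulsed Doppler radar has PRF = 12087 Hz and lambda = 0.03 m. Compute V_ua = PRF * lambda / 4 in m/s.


V_ua = 12087 * 0.03 / 4 = 90.7 m/s

90.7 m/s


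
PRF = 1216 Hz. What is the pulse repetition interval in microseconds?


PRI = 1/1216 = 0.0008223684 s = 822.4 us

822.4 us


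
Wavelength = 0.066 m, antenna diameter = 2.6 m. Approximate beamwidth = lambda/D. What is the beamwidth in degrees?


BW_rad = 0.066 / 2.6 = 0.025385
BW_deg = 1.45 degrees

1.45 degrees


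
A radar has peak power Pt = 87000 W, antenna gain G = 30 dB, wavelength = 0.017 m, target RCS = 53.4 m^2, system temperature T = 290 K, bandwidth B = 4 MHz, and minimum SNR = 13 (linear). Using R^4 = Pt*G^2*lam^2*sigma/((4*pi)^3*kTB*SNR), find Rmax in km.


G_lin = 10^(30/10) = 1000.0
R^4 = 87000 * 1000.0^2 * 0.017^2 * 53.4 / ((4*pi)^3 * 1.38e-23 * 290 * 4000000.0 * 13)
R^4 = 3.25123e18 m^4
R_max = (3.25123e18)^(1/4) = 42463.1 m = 42.5 km

42.5 km


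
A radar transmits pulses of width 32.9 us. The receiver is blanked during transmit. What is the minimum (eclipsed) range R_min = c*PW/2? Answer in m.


R_min = 3e8 * 32.9e-6 / 2 = 4935.0 m

4935.0 m


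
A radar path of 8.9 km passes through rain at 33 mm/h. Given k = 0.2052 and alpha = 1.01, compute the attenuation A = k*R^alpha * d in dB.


gamma = 0.2052 * 33^1.01 = 7.012558 dB/km
A = 7.012558 * 8.9 = 62.41 dB

62.41 dB


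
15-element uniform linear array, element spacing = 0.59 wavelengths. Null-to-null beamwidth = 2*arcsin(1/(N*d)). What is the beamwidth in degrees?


1/(N*d) = 1/(15*0.59) = 0.112994
BW = 2*arcsin(0.112994) = 13.0 degrees

13.0 degrees


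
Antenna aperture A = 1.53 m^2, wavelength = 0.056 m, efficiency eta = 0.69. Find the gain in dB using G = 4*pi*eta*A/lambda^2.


G_linear = 4*pi*0.69*1.53/0.056^2 = 4230.33
G_dB = 10*log10(4230.33) = 36.3 dB

36.3 dB


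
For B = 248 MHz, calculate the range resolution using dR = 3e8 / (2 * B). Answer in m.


dR = 3e8 / (2 * 248000000.0) = 0.6 m

0.6 m


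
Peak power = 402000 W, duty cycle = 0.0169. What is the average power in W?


P_avg = 402000 * 0.0169 = 6793.8 W

6793.8 W


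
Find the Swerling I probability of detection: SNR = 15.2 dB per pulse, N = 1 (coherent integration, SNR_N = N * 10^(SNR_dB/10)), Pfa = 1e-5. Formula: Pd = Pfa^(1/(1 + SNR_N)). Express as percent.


SNR_lin = 10^(15.2/10) = 33.11311
SNR_N = 1 * 33.11311 = 33.11311
1/(1 + SNR_N) = 1/34.11311 = 0.0293142
Pd = (1e-5)^0.0293142 = 0.71356
Pd = 71.4%

71.4%


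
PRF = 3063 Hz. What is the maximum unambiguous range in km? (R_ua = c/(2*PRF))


R_ua = 3e8 / (2 * 3063) = 48971.6 m = 49.0 km

49.0 km


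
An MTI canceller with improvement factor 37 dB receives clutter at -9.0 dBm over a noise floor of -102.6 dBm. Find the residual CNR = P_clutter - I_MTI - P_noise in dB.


CNR = -9.0 - 37 - (-102.6) = 56.6 dB

56.6 dB


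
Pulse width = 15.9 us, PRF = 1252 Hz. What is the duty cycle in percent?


DC = 15.9e-6 * 1252 * 100 = 1.99%

1.99%


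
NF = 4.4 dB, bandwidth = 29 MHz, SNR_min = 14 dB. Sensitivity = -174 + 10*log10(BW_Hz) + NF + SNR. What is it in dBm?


10*log10(29000000.0) = 74.62
S = -174 + 74.62 + 4.4 + 14 = -81.0 dBm

-81.0 dBm


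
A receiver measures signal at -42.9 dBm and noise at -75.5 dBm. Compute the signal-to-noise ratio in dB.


SNR = -42.9 - (-75.5) = 32.6 dB

32.6 dB


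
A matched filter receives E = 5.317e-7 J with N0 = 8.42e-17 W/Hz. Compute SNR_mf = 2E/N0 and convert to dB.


SNR_lin = 2 * 5.317e-7 / 8.42e-17 = 1.263e10
SNR_dB = 10*log10(1.263e10) = 101.0 dB

101.0 dB


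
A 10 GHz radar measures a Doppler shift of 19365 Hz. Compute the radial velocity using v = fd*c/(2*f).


v = 19365 * 3e8 / (2 * 10000000000.0) = 290.5 m/s

290.5 m/s


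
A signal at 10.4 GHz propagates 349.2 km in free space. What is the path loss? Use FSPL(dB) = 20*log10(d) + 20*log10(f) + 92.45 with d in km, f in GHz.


20*log10(349.2) = 50.86
20*log10(10.4) = 20.34
FSPL = 163.7 dB

163.7 dB


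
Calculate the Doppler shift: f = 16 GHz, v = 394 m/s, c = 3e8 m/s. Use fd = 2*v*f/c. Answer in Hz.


fd = 2 * 394 * 16000000000.0 / 3e8 = 42026.7 Hz

42026.7 Hz


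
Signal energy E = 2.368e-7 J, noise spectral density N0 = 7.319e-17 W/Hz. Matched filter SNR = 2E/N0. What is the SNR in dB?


SNR_lin = 2 * 2.368e-7 / 7.319e-17 = 6.471e9
SNR_dB = 10*log10(6.471e9) = 98.1 dB

98.1 dB


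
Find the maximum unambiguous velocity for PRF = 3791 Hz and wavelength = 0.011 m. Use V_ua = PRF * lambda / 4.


V_ua = 3791 * 0.011 / 4 = 10.4 m/s

10.4 m/s


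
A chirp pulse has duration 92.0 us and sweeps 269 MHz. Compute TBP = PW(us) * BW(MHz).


TBP = 92.0 * 269 = 24748.0

24748.0


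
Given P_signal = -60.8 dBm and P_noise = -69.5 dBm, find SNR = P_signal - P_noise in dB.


SNR = -60.8 - (-69.5) = 8.7 dB

8.7 dB


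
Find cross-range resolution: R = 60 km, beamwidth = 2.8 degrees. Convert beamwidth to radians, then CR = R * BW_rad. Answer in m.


BW_rad = 0.048869219
CR = 60000 * 0.048869219 = 2932.2 m

2932.2 m


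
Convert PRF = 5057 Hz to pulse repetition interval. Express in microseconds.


PRI = 1/5057 = 0.0001977457 s = 197.7 us

197.7 us


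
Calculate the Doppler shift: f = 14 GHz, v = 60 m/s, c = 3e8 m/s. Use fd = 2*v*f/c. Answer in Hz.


fd = 2 * 60 * 14000000000.0 / 3e8 = 5600.0 Hz

5600.0 Hz


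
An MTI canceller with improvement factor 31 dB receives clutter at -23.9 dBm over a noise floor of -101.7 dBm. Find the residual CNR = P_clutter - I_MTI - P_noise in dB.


CNR = -23.9 - 31 - (-101.7) = 46.8 dB

46.8 dB


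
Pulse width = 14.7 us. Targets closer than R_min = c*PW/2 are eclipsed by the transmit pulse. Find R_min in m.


R_min = 3e8 * 14.7e-6 / 2 = 2205.0 m

2205.0 m


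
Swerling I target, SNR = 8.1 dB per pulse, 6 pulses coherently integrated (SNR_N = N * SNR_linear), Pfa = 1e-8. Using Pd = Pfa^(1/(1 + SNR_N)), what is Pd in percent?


SNR_lin = 10^(8.1/10) = 6.45654
SNR_N = 6 * 6.45654 = 38.73924
1/(1 + SNR_N) = 1/39.73924 = 0.025164
Pd = (1e-8)^0.025164 = 0.62905
Pd = 62.9%

62.9%


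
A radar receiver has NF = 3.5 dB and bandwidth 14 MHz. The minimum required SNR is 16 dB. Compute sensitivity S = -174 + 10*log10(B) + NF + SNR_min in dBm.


10*log10(14000000.0) = 71.46
S = -174 + 71.46 + 3.5 + 16 = -83.0 dBm

-83.0 dBm


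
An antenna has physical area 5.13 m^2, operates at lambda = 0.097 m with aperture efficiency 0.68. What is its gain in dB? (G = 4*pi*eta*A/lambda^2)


G_linear = 4*pi*0.68*5.13/0.097^2 = 4659.0
G_dB = 10*log10(4659.0) = 36.7 dB

36.7 dB


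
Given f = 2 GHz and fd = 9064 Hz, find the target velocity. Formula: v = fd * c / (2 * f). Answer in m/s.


v = 9064 * 3e8 / (2 * 2000000000.0) = 679.8 m/s

679.8 m/s


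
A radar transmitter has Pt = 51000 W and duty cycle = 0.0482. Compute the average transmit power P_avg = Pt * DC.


P_avg = 51000 * 0.0482 = 2458.2 W

2458.2 W


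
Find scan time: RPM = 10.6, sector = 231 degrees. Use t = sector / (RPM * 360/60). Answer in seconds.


t = 231 / (10.6 * 360) * 60 = 3.63 s

3.63 s


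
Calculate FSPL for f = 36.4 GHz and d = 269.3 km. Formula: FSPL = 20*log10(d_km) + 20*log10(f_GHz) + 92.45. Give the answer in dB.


20*log10(269.3) = 48.6
20*log10(36.4) = 31.22
FSPL = 172.3 dB

172.3 dB


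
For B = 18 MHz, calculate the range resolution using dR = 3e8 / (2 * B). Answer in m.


dR = 3e8 / (2 * 18000000.0) = 8.33 m

8.33 m


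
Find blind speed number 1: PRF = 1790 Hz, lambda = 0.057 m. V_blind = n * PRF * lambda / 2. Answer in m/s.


V_blind = 1 * 1790 * 0.057 / 2 = 51.0 m/s

51.0 m/s


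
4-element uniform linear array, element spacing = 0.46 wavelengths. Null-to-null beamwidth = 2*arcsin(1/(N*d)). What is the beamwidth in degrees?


1/(N*d) = 1/(4*0.46) = 0.543478
BW = 2*arcsin(0.543478) = 65.8 degrees

65.8 degrees


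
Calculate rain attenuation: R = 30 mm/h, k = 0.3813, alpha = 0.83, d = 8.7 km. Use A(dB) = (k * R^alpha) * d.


gamma = 0.3813 * 30^0.83 = 6.416193 dB/km
A = 6.416193 * 8.7 = 55.82 dB

55.82 dB


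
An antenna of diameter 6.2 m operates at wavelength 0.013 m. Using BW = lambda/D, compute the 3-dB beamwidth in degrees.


BW_rad = 0.013 / 6.2 = 0.002097
BW_deg = 0.12 degrees

0.12 degrees


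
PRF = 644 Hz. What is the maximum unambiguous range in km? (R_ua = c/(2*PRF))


R_ua = 3e8 / (2 * 644) = 232919.3 m = 232.9 km

232.9 km


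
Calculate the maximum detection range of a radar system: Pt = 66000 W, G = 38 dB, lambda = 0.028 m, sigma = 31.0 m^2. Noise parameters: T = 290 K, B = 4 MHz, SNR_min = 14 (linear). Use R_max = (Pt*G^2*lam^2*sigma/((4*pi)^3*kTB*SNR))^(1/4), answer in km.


G_lin = 10^(38/10) = 6309.573445
R^4 = 66000 * 6309.573445^2 * 0.028^2 * 31.0 / ((4*pi)^3 * 1.38e-23 * 290 * 4000000.0 * 14)
R^4 = 1.43591e20 m^4
R_max = (1.43591e20)^(1/4) = 109466.6 m = 109.5 km

109.5 km


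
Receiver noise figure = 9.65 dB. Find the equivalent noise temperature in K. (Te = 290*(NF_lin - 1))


NF_lin = 10^(9.65/10) = 9.225714
Te = 290 * (9.225714 - 1) = 2385.5 K

2385.5 K


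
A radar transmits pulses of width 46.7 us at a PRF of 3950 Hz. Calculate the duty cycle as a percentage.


DC = 46.7e-6 * 3950 * 100 = 18.45%

18.45%


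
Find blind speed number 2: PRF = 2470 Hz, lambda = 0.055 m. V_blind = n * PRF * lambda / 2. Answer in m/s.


V_blind = 2 * 2470 * 0.055 / 2 = 135.9 m/s

135.9 m/s


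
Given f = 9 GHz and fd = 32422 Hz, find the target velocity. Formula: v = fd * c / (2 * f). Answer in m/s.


v = 32422 * 3e8 / (2 * 9000000000.0) = 540.4 m/s

540.4 m/s


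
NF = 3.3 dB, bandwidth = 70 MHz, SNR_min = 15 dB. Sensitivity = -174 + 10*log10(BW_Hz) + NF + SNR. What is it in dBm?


10*log10(70000000.0) = 78.45
S = -174 + 78.45 + 3.3 + 15 = -77.2 dBm

-77.2 dBm


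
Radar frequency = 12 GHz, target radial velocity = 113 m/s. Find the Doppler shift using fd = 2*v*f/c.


fd = 2 * 113 * 12000000000.0 / 3e8 = 9040.0 Hz

9040.0 Hz


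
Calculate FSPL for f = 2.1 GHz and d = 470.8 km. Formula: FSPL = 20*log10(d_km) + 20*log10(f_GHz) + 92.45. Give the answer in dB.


20*log10(470.8) = 53.46
20*log10(2.1) = 6.44
FSPL = 152.4 dB

152.4 dB


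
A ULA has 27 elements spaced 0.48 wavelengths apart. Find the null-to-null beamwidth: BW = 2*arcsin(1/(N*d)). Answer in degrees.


1/(N*d) = 1/(27*0.48) = 0.07716
BW = 2*arcsin(0.07716) = 8.9 degrees

8.9 degrees


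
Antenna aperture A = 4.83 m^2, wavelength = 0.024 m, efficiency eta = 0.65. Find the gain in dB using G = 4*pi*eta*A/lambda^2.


G_linear = 4*pi*0.65*4.83/0.024^2 = 68493.26
G_dB = 10*log10(68493.26) = 48.4 dB

48.4 dB


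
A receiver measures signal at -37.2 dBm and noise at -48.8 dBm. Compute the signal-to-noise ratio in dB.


SNR = -37.2 - (-48.8) = 11.6 dB

11.6 dB


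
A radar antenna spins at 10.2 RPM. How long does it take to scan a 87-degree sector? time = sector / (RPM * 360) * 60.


t = 87 / (10.2 * 360) * 60 = 1.42 s

1.42 s


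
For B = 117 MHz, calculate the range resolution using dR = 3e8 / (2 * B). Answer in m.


dR = 3e8 / (2 * 117000000.0) = 1.28 m

1.28 m


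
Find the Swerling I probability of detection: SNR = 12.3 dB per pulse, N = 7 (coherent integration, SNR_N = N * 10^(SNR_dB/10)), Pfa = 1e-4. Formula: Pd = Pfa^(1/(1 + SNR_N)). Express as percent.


SNR_lin = 10^(12.3/10) = 16.98244
SNR_N = 7 * 16.98244 = 118.87708
1/(1 + SNR_N) = 1/119.87708 = 0.0083419
Pd = (1e-4)^0.0083419 = 0.92605
Pd = 92.6%

92.6%


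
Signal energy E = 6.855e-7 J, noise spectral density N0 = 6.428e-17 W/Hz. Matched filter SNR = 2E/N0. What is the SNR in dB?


SNR_lin = 2 * 6.855e-7 / 6.428e-17 = 2.133e10
SNR_dB = 10*log10(2.133e10) = 103.3 dB

103.3 dB


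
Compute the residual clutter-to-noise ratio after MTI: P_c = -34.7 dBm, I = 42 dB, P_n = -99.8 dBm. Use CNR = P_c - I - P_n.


CNR = -34.7 - 42 - (-99.8) = 23.1 dB

23.1 dB


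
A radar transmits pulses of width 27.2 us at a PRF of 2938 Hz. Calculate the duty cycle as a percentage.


DC = 27.2e-6 * 2938 * 100 = 7.99%

7.99%


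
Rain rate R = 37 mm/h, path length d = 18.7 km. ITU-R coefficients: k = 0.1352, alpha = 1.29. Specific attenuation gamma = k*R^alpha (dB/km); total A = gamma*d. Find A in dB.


gamma = 0.1352 * 37^1.29 = 14.254662 dB/km
A = 14.254662 * 18.7 = 266.56 dB

266.56 dB


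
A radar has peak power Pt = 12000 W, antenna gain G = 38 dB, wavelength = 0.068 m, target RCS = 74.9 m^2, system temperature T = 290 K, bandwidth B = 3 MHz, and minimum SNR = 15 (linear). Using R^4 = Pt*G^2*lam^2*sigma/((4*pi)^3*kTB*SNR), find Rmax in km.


G_lin = 10^(38/10) = 6309.573445
R^4 = 12000 * 6309.573445^2 * 0.068^2 * 74.9 / ((4*pi)^3 * 1.38e-23 * 290 * 3000000.0 * 15)
R^4 = 4.62979e20 m^4
R_max = (4.62979e20)^(1/4) = 146686.6 m = 146.7 km

146.7 km


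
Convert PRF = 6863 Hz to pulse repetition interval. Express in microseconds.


PRI = 1/6863 = 0.0001457089 s = 145.7 us

145.7 us


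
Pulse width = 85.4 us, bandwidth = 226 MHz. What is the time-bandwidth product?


TBP = 85.4 * 226 = 19300.4

19300.4


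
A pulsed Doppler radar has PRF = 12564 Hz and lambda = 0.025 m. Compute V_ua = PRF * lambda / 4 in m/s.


V_ua = 12564 * 0.025 / 4 = 78.5 m/s

78.5 m/s


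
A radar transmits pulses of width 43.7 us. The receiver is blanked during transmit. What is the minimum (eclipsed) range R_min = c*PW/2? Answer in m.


R_min = 3e8 * 43.7e-6 / 2 = 6555.0 m

6555.0 m


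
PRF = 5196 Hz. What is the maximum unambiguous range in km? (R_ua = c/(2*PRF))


R_ua = 3e8 / (2 * 5196) = 28868.4 m = 28.9 km

28.9 km


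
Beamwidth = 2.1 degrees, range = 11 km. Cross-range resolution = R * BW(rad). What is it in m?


BW_rad = 0.036651914
CR = 11000 * 0.036651914 = 403.2 m

403.2 m


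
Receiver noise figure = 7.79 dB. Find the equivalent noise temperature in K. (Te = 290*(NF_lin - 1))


NF_lin = 10^(7.79/10) = 6.011737
Te = 290 * (6.011737 - 1) = 1453.4 K

1453.4 K


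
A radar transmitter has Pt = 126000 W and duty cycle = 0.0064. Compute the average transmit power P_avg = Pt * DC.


P_avg = 126000 * 0.0064 = 806.4 W

806.4 W


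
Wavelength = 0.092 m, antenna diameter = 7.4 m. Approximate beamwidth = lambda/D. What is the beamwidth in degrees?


BW_rad = 0.092 / 7.4 = 0.012432
BW_deg = 0.71 degrees

0.71 degrees


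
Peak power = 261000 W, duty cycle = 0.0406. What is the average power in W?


P_avg = 261000 * 0.0406 = 10596.6 W

10596.6 W


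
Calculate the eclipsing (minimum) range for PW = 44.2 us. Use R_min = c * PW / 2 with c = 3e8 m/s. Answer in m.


R_min = 3e8 * 44.2e-6 / 2 = 6630.0 m

6630.0 m


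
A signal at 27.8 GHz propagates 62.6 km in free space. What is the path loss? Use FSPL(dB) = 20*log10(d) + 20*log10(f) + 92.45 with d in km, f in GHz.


20*log10(62.6) = 35.93
20*log10(27.8) = 28.88
FSPL = 157.3 dB

157.3 dB


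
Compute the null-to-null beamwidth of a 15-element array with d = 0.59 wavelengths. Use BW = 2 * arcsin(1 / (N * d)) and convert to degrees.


1/(N*d) = 1/(15*0.59) = 0.112994
BW = 2*arcsin(0.112994) = 13.0 degrees

13.0 degrees


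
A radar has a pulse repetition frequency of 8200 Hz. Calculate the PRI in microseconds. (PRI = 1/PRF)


PRI = 1/8200 = 0.0001219512 s = 122.0 us

122.0 us


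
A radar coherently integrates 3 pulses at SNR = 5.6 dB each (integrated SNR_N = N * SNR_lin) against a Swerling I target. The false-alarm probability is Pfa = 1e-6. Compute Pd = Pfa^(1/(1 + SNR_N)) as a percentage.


SNR_lin = 10^(5.6/10) = 3.63078
SNR_N = 3 * 3.63078 = 10.89234
1/(1 + SNR_N) = 1/11.89234 = 0.0840877
Pd = (1e-6)^0.0840877 = 0.31295
Pd = 31.3%

31.3%


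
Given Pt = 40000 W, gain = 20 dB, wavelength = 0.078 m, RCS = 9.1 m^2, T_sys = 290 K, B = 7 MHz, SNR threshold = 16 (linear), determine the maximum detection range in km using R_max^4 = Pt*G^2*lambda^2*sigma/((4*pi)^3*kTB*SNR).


G_lin = 10^(20/10) = 100.0
R^4 = 40000 * 100.0^2 * 0.078^2 * 9.1 / ((4*pi)^3 * 1.38e-23 * 290 * 7000000.0 * 16)
R^4 = 2.48981e16 m^4
R_max = (2.48981e16)^(1/4) = 12561.5 m = 12.6 km

12.6 km


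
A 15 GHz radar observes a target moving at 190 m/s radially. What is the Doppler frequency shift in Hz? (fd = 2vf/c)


fd = 2 * 190 * 15000000000.0 / 3e8 = 19000.0 Hz

19000.0 Hz


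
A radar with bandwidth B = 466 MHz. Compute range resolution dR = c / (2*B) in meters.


dR = 3e8 / (2 * 466000000.0) = 0.32 m

0.32 m


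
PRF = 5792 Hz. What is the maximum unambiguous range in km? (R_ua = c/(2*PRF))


R_ua = 3e8 / (2 * 5792) = 25897.8 m = 25.9 km

25.9 km


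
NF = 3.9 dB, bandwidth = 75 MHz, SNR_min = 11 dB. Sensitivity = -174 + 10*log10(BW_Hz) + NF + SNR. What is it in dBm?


10*log10(75000000.0) = 78.75
S = -174 + 78.75 + 3.9 + 11 = -80.3 dBm

-80.3 dBm


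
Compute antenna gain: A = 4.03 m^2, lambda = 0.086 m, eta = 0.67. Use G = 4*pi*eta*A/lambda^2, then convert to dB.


G_linear = 4*pi*0.67*4.03/0.086^2 = 4587.68
G_dB = 10*log10(4587.68) = 36.6 dB

36.6 dB


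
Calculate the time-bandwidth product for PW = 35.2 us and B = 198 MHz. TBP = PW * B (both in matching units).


TBP = 35.2 * 198 = 6969.6

6969.6


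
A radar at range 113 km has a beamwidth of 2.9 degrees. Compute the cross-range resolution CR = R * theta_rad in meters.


BW_rad = 0.050614548
CR = 113000 * 0.050614548 = 5719.4 m

5719.4 m


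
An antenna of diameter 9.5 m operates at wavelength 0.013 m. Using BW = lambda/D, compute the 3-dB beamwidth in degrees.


BW_rad = 0.013 / 9.5 = 0.001368
BW_deg = 0.08 degrees

0.08 degrees


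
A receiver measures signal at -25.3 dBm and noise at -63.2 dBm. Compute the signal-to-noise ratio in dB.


SNR = -25.3 - (-63.2) = 37.9 dB

37.9 dB


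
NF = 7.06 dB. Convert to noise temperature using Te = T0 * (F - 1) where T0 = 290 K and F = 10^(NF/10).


NF_lin = 10^(7.06/10) = 5.081594
Te = 290 * (5.081594 - 1) = 1183.7 K

1183.7 K


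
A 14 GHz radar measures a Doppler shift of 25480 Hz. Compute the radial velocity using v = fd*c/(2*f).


v = 25480 * 3e8 / (2 * 14000000000.0) = 273.0 m/s

273.0 m/s


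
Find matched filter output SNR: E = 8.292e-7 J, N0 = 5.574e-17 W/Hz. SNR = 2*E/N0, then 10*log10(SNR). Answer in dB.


SNR_lin = 2 * 8.292e-7 / 5.574e-17 = 2.975e10
SNR_dB = 10*log10(2.975e10) = 104.7 dB

104.7 dB


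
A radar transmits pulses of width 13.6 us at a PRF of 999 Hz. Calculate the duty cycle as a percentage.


DC = 13.6e-6 * 999 * 100 = 1.36%

1.36%


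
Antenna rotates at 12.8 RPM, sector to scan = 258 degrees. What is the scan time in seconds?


t = 258 / (12.8 * 360) * 60 = 3.36 s

3.36 s


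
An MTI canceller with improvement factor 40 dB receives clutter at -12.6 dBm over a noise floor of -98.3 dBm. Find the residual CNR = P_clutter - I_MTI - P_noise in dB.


CNR = -12.6 - 40 - (-98.3) = 45.7 dB

45.7 dB


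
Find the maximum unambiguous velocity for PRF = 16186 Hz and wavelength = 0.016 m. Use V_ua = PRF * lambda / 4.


V_ua = 16186 * 0.016 / 4 = 64.7 m/s

64.7 m/s


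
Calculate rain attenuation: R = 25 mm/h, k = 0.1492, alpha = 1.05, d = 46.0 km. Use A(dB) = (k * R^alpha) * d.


gamma = 0.1492 * 25^1.05 = 4.381329 dB/km
A = 4.381329 * 46.0 = 201.54 dB

201.54 dB


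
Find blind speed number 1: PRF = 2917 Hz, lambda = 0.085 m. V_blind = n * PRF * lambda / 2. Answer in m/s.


V_blind = 1 * 2917 * 0.085 / 2 = 124.0 m/s

124.0 m/s


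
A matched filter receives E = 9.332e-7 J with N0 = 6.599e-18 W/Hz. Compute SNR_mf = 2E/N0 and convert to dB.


SNR_lin = 2 * 9.332e-7 / 6.599e-18 = 2.828e11
SNR_dB = 10*log10(2.828e11) = 114.5 dB

114.5 dB


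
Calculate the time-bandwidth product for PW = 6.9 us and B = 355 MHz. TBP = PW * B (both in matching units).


TBP = 6.9 * 355 = 2449.5

2449.5


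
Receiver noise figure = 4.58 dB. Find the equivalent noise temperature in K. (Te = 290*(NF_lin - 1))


NF_lin = 10^(4.58/10) = 2.870781
Te = 290 * (2.870781 - 1) = 542.5 K

542.5 K


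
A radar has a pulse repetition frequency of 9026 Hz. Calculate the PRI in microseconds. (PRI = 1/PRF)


PRI = 1/9026 = 0.000110791 s = 110.8 us

110.8 us


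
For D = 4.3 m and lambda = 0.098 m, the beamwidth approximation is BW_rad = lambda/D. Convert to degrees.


BW_rad = 0.098 / 4.3 = 0.022791
BW_deg = 1.31 degrees

1.31 degrees


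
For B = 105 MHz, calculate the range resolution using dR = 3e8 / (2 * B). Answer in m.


dR = 3e8 / (2 * 105000000.0) = 1.43 m

1.43 m


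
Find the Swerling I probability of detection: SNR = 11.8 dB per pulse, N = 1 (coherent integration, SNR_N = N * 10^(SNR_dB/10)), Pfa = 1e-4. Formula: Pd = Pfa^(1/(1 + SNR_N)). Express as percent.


SNR_lin = 10^(11.8/10) = 15.13561
SNR_N = 1 * 15.13561 = 15.13561
1/(1 + SNR_N) = 1/16.13561 = 0.0619747
Pd = (1e-4)^0.0619747 = 0.56507
Pd = 56.5%

56.5%


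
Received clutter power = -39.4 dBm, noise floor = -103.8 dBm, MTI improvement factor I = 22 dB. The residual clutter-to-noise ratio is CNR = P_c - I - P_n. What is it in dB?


CNR = -39.4 - 22 - (-103.8) = 42.4 dB

42.4 dB


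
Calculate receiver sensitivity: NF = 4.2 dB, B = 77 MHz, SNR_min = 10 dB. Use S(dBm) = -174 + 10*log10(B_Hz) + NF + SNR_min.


10*log10(77000000.0) = 78.86
S = -174 + 78.86 + 4.2 + 10 = -80.9 dBm

-80.9 dBm


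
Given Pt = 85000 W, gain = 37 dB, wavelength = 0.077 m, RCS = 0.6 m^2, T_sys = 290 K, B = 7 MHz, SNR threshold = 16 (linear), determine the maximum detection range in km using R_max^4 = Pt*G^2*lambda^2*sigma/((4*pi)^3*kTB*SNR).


G_lin = 10^(37/10) = 5011.872336
R^4 = 85000 * 5011.872336^2 * 0.077^2 * 0.6 / ((4*pi)^3 * 1.38e-23 * 290 * 7000000.0 * 16)
R^4 = 8.53939e18 m^4
R_max = (8.53939e18)^(1/4) = 54057.6 m = 54.1 km

54.1 km


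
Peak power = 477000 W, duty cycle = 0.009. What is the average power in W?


P_avg = 477000 * 0.009 = 4293.0 W

4293.0 W


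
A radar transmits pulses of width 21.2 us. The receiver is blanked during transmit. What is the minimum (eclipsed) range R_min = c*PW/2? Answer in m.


R_min = 3e8 * 21.2e-6 / 2 = 3180.0 m

3180.0 m


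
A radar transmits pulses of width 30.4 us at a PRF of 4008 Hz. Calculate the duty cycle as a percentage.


DC = 30.4e-6 * 4008 * 100 = 12.18%

12.18%


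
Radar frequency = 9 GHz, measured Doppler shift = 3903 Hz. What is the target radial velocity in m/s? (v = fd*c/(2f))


v = 3903 * 3e8 / (2 * 9000000000.0) = 65.1 m/s

65.1 m/s


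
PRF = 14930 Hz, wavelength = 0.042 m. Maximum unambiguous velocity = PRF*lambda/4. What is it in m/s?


V_ua = 14930 * 0.042 / 4 = 156.8 m/s

156.8 m/s


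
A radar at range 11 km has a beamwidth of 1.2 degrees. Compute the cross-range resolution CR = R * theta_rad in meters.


BW_rad = 0.020943951
CR = 11000 * 0.020943951 = 230.4 m

230.4 m


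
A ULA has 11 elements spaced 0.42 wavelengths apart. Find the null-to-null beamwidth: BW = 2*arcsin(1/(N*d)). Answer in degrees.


1/(N*d) = 1/(11*0.42) = 0.21645
BW = 2*arcsin(0.21645) = 25.0 degrees

25.0 degrees


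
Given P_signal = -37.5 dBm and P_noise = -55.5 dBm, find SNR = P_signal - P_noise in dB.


SNR = -37.5 - (-55.5) = 18.0 dB

18.0 dB


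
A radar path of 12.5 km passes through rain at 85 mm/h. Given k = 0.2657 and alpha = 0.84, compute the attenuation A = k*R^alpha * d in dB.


gamma = 0.2657 * 85^0.84 = 11.094391 dB/km
A = 11.094391 * 12.5 = 138.68 dB

138.68 dB


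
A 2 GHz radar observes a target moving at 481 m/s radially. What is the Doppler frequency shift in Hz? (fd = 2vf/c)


fd = 2 * 481 * 2000000000.0 / 3e8 = 6413.3 Hz

6413.3 Hz


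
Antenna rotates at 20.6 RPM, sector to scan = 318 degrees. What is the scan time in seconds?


t = 318 / (20.6 * 360) * 60 = 2.57 s

2.57 s


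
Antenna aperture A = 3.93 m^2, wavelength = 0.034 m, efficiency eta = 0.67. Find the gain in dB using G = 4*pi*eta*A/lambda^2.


G_linear = 4*pi*0.67*3.93/0.034^2 = 28623.28
G_dB = 10*log10(28623.28) = 44.6 dB

44.6 dB


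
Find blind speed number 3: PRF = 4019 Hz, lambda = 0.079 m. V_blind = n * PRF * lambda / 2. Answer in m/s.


V_blind = 3 * 4019 * 0.079 / 2 = 476.3 m/s

476.3 m/s


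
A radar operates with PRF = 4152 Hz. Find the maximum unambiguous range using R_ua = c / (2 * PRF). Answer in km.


R_ua = 3e8 / (2 * 4152) = 36127.2 m = 36.1 km

36.1 km


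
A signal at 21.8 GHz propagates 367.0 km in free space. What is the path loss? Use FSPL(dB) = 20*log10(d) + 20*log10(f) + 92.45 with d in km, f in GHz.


20*log10(367.0) = 51.29
20*log10(21.8) = 26.77
FSPL = 170.5 dB

170.5 dB


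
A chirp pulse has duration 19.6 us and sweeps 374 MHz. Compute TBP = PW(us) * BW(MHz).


TBP = 19.6 * 374 = 7330.4

7330.4


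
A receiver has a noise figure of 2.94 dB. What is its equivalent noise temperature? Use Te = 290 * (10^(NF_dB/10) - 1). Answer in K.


NF_lin = 10^(2.94/10) = 1.967886
Te = 290 * (1.967886 - 1) = 280.7 K

280.7 K


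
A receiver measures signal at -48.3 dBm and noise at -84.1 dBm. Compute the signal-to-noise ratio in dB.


SNR = -48.3 - (-84.1) = 35.8 dB

35.8 dB


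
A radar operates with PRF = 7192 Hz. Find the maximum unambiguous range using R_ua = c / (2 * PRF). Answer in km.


R_ua = 3e8 / (2 * 7192) = 20856.5 m = 20.9 km

20.9 km


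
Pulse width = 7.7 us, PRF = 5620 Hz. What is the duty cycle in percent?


DC = 7.7e-6 * 5620 * 100 = 4.33%

4.33%


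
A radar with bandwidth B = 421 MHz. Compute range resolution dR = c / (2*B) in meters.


dR = 3e8 / (2 * 421000000.0) = 0.36 m

0.36 m
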